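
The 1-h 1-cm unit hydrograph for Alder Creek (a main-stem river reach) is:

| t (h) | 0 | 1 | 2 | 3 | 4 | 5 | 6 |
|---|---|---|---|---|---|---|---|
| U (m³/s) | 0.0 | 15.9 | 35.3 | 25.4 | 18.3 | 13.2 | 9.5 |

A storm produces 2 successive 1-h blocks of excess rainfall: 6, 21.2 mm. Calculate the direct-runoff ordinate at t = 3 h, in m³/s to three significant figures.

By discrete convolution, Q_j = Σ (P_i / 10 mm) · U_{j−i}.
At t = 3 h (j=3): Q = (6/10)·25.4 + (21.2/10)·35.3 = 90.1 m³/s.

Q ≈ 90.1 m³/s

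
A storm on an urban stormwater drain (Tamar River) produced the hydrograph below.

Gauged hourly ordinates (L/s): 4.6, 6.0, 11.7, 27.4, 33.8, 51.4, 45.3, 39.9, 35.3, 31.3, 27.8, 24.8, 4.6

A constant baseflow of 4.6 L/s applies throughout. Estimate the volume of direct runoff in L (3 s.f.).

Direct-runoff ordinates (Q − Q_b): 0.0, 1.4, 7.1, 22.8, 29.2, 46.8, 40.7, 35.3, 30.7, 26.7, 23.2, 20.2, 0.0 L/s.
ΣQ_DR = 284.1 L/s.
With Δt = 1 h = 3600 s, V = ΣQ_DR · Δt = 284.1 × 3600 = 1.02 × 10^6 L.

V ≈ 1.02 × 10^6 L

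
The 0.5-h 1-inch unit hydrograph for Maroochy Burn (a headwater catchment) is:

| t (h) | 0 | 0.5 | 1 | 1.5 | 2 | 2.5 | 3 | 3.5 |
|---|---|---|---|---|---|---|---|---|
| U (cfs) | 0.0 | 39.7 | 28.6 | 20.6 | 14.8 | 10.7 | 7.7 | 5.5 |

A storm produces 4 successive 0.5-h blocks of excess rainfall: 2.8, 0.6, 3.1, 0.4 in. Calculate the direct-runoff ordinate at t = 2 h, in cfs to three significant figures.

By discrete convolution, Q_j = Σ (P_i / 1 in) · U_{j−i}.
At t = 2 h (j=4): Q = (2.8/1)·14.8 + (0.6/1)·20.6 + (3.1/1)·28.6 + (0.4/1)·39.7 = 158 cfs.

Q ≈ 158 cfs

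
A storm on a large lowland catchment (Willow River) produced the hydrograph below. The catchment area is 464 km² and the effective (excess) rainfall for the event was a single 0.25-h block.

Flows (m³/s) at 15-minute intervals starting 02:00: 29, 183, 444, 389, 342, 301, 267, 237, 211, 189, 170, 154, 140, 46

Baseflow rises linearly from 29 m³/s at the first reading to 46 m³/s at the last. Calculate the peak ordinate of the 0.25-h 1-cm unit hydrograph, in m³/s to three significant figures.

Direct runoff: 0.00, 152.69, 412.38, 356.08, 307.77, 265.46, 230.15, 198.85, 171.54, 148.23, 127.92, 110.62, 95.31, 0.00 m³/s; ΣQ_DR = 2577 m³/s, peak = 412.38 m³/s.
Runoff depth d = ΣQ_DR·Δt / A = 2577 × 900 / (464 km²) = 4.998 mm.
The 1-cm UH is the DRH scaled by (10 mm)/d, so U_p = 412.38 × 10/4.998 = 825 m³/s.

U_p ≈ 825 m³/s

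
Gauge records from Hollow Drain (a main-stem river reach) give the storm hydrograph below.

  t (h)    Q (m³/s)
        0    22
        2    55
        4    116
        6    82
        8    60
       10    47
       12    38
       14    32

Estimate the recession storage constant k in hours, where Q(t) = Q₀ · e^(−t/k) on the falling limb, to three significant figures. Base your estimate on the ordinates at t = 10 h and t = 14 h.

k ≈ 10.4 h

On the falling limb, Q drops from 47 to 32 m³/s between t = 10 h and t = 14 h (Δt = 4 h).
k = −Δt / ln(Q₂/Q₁) = −4 / ln(32/47) = 10.4 h.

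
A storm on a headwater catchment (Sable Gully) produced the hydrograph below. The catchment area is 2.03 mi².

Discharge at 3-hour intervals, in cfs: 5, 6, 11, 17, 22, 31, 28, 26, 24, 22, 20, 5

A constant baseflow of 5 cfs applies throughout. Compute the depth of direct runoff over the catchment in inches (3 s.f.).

Direct runoff: 0.0, 1.0, 6.0, 12.0, 17.0, 26.0, 23.0, 21.0, 19.0, 17.0, 15.0, 0.0 cfs; ΣQ_DR = 157.0 cfs.
V = ΣQ_DR · Δt = 157.0 × 10800 s = 1.696 × 10^6 ft³.
Over A = 2.03 mi², depth = V / A = 0.360 in.

d ≈ 0.360 in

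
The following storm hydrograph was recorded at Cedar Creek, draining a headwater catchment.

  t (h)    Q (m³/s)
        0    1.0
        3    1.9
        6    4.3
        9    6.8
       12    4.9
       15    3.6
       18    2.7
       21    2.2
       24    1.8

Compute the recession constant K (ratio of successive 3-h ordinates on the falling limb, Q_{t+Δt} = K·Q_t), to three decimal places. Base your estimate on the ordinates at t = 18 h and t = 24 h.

Using the recession-limb readings at t = 18 h and t = 24 h: Q falls from 2.7 to 1.8 m³/s over 2 intervals.
K = (Q₂/Q₁)^(1/2) = (1.8/2.7)^(1/2) = 0.816.

K ≈ 0.816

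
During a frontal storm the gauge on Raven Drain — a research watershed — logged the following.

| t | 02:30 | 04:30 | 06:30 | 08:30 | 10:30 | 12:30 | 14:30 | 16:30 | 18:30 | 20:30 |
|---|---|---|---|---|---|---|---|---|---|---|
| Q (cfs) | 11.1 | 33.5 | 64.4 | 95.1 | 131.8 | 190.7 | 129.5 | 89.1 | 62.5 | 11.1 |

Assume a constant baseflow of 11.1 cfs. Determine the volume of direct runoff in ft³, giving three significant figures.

Direct-runoff ordinates (Q − Q_b): 0.0, 22.4, 53.3, 84.0, 120.7, 179.6, 118.4, 78.0, 51.4, 0.0 cfs.
ΣQ_DR = 707.8 cfs.
With Δt = 2 h = 7200 s, V = ΣQ_DR · Δt = 707.8 × 7200 = 5.10 × 10^6 ft³.

V ≈ 5.10 × 10^6 ft³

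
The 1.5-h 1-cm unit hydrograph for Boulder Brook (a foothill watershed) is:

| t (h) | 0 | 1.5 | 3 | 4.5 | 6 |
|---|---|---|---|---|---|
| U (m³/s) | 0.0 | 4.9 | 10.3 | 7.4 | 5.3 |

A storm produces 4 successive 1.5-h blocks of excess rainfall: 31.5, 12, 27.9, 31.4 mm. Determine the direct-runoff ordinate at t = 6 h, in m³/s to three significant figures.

By discrete convolution, Q_j = Σ (P_i / 10 mm) · U_{j−i}.
At t = 6 h (j=4): Q = (31.5/10)·5.3 + (12/10)·7.4 + (27.9/10)·10.3 + (31.4/10)·4.9 = 69.7 m³/s.

Q ≈ 69.7 m³/s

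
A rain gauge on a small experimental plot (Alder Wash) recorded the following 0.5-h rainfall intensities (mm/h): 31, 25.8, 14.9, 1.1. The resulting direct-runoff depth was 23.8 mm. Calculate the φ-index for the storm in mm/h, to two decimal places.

φ ≈ 8.03 mm/h

Only the 3 blocks with intensity above φ contribute runoff: 31, 25.8, 14.9 mm/h.
Σ(I−φ)·Δt = d  ⇒  (31+25.8+14.9 − 3φ)·0.5 = 23.8
φ = (71.70 − 23.8/0.5) / 3 = 8.03 mm/h.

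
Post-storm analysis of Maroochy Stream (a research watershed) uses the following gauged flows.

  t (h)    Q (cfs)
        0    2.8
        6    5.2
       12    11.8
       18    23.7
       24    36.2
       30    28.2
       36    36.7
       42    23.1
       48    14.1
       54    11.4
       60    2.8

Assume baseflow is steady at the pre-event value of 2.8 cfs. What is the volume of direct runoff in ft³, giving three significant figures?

Direct-runoff ordinates (Q − Q_b): 0.0, 2.4, 9.0, 20.9, 33.4, 25.4, 33.9, 20.3, 11.3, 8.6, 0.0 cfs.
ΣQ_DR = 165.2 cfs.
With Δt = 6 h = 21600 s, V = ΣQ_DR · Δt = 165.2 × 21600 = 3.57 × 10^6 ft³.

V ≈ 3.57 × 10^6 ft³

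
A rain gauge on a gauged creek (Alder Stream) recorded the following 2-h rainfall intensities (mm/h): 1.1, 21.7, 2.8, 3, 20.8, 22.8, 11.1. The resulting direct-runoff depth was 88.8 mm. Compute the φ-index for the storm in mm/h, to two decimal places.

φ ≈ 8.00 mm/h

Only the 4 blocks with intensity above φ contribute runoff: 21.7, 20.8, 22.8, 11.1 mm/h.
Σ(I−φ)·Δt = d  ⇒  (21.7+20.8+22.8+11.1 − 4φ)·2 = 88.8
φ = (76.40 − 88.8/2) / 4 = 8.00 mm/h.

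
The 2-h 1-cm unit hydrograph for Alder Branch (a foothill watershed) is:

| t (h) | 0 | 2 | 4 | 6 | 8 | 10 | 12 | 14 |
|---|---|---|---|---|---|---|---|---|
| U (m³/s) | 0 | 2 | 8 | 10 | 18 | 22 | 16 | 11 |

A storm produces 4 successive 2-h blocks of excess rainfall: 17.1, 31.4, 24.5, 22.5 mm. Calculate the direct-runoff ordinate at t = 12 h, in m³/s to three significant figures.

Q ≈ 163 m³/s

By discrete convolution, Q_j = Σ (P_i / 10 mm) · U_{j−i}.
At t = 12 h (j=6): Q = (17.1/10)·16 + (31.4/10)·22 + (24.5/10)·18 + (22.5/10)·10 = 163 m³/s.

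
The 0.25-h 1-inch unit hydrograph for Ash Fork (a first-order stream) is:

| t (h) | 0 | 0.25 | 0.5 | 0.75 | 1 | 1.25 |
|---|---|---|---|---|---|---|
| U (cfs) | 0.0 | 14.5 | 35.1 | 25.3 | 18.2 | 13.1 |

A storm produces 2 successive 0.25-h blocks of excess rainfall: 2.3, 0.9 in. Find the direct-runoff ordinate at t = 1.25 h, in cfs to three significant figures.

Q ≈ 46.5 cfs

By discrete convolution, Q_j = Σ (P_i / 1 in) · U_{j−i}.
At t = 1.25 h (j=5): Q = (2.3/1)·13.1 + (0.9/1)·18.2 = 46.5 cfs.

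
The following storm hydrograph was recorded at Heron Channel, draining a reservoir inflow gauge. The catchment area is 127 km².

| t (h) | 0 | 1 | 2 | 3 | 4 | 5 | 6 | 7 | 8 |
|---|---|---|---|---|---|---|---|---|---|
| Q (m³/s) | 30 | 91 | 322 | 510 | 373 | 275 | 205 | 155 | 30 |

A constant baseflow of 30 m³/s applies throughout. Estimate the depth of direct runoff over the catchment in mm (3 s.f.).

Direct runoff: 0.0, 61.0, 292.0, 480.0, 343.0, 245.0, 175.0, 125.0, 0.0 m³/s; ΣQ_DR = 1721 m³/s.
V = ΣQ_DR · Δt = 1721 × 3600 s = 6.196 × 10^6 m³.
Over A = 127 km², depth = V / A = 48.8 mm.

d ≈ 48.8 mm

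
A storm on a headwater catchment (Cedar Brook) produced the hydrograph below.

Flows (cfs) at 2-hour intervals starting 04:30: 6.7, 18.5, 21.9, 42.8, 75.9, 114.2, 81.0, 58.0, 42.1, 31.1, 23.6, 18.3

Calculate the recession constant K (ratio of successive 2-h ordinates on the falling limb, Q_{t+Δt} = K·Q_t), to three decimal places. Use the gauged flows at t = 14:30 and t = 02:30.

Using the recession-limb readings at t = 14:30 and t = 02:30: Q falls from 114.2 to 18.3 cfs over 6 intervals.
K = (Q₂/Q₁)^(1/6) = (18.3/114.2)^(1/6) = 0.737.

K ≈ 0.737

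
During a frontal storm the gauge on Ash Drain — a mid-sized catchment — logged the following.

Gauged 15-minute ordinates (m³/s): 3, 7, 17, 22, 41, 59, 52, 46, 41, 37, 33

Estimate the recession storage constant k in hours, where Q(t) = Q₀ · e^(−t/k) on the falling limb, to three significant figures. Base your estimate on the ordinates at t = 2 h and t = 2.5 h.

k ≈ 2.30 h

On the falling limb, Q drops from 41 to 33 m³/s between t = 2 h and t = 2.5 h (Δt = 0.5 h).
k = −Δt / ln(Q₂/Q₁) = −0.5 / ln(33/41) = 2.30 h.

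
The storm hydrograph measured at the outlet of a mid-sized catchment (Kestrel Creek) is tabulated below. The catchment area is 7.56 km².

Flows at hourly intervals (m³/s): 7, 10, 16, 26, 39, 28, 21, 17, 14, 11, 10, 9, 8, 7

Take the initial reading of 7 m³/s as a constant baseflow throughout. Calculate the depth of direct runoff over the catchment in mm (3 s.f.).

Direct runoff: 0.0, 3.0, 9.0, 19.0, 32.0, 21.0, 14.0, 10.0, 7.0, 4.0, 3.0, 2.0, 1.0, 0.0 m³/s; ΣQ_DR = 125.0 m³/s.
V = ΣQ_DR · Δt = 125.0 × 3600 s = 4.500 × 10^5 m³.
Over A = 7.56 km², depth = V / A = 59.5 mm.

d ≈ 59.5 mm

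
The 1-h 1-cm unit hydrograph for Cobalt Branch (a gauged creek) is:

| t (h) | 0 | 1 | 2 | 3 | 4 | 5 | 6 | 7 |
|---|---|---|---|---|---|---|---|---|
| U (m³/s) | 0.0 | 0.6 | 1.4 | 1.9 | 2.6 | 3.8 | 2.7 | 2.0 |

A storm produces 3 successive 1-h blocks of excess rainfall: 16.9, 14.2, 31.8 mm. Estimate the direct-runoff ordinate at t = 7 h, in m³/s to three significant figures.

By discrete convolution, Q_j = Σ (P_i / 10 mm) · U_{j−i}.
At t = 7 h (j=7): Q = (16.9/10)·2.0 + (14.2/10)·2.7 + (31.8/10)·3.8 = 19.3 m³/s.

Q ≈ 19.3 m³/s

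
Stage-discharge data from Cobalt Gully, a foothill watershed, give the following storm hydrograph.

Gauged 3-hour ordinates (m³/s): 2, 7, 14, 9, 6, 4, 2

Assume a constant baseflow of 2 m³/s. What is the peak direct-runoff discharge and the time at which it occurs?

Subtracting baseflow gives direct-runoff ordinates: 0.0, 5.0, 12.0, 7.0, 4.0, 2.0, 0.0 m³/s.
The maximum is 12.0 m³/s, occurring at the reading for t = 6 h.

Q_p = 12.0 m³/s at t = 6 h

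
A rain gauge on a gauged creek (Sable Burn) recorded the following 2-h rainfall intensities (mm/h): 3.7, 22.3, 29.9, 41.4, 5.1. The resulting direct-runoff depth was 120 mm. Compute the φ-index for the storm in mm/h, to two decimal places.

Only the 3 blocks with intensity above φ contribute runoff: 22.3, 29.9, 41.4 mm/h.
Σ(I−φ)·Δt = d  ⇒  (22.3+29.9+41.4 − 3φ)·2 = 120
φ = (93.60 − 120/2) / 3 = 11.20 mm/h.

φ ≈ 11.20 mm/h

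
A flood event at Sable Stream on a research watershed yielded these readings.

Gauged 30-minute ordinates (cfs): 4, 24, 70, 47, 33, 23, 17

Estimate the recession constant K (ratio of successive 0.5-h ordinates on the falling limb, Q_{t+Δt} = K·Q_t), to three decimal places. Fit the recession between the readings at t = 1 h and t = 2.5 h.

K ≈ 0.690

Using the recession-limb readings at t = 1 h and t = 2.5 h: Q falls from 70 to 23 cfs over 3 intervals.
K = (Q₂/Q₁)^(1/3) = (23/70)^(1/3) = 0.690.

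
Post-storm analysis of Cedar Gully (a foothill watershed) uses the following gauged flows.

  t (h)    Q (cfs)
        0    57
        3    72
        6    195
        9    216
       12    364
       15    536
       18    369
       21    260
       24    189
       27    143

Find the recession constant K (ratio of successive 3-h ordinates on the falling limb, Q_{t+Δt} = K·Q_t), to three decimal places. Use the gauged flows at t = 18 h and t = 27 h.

K ≈ 0.729

Using the recession-limb readings at t = 18 h and t = 27 h: Q falls from 369 to 143 cfs over 3 intervals.
K = (Q₂/Q₁)^(1/3) = (143/369)^(1/3) = 0.729.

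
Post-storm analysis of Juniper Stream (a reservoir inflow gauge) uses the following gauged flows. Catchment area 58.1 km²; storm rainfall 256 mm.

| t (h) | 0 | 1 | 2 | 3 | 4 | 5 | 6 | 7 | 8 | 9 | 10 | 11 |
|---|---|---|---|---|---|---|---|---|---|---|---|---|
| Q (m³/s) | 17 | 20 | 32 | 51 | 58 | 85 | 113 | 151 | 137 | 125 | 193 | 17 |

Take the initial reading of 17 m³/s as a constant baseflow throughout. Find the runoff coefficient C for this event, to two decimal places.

C ≈ 0.19

ΣQ_DR = 795.0 m³/s; V = ΣQ_DR·Δt = 2.862 × 10^6 m³.
Runoff depth d = V / A = 49.26 mm.
C = d / P = 49.26 / 256 = 0.19.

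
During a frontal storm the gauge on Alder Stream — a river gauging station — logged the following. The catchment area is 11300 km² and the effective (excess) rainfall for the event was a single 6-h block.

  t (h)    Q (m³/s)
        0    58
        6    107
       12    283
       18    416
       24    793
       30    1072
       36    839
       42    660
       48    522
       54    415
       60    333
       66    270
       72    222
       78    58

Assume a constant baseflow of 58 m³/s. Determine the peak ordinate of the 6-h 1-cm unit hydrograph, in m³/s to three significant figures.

U_p ≈ 1010 m³/s

Direct runoff: 0.0, 49.0, 225.0, 358.0, 735.0, 1014.0, 781.0, 602.0, 464.0, 357.0, 275.0, 212.0, 164.0, 0.0 m³/s; ΣQ_DR = 5236 m³/s, peak = 1014.0 m³/s.
Runoff depth d = ΣQ_DR·Δt / A = 5236 × 21600 / (11300 km²) = 10.01 mm.
The 1-cm UH is the DRH scaled by (10 mm)/d, so U_p = 1014.0 × 10/10.01 = 1010 m³/s.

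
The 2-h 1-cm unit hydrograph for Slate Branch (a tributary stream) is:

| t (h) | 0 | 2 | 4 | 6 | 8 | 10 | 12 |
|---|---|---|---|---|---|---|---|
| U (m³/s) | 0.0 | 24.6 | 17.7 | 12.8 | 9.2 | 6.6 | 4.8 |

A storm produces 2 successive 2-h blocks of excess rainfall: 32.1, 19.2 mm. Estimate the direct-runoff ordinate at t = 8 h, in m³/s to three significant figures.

By discrete convolution, Q_j = Σ (P_i / 10 mm) · U_{j−i}.
At t = 8 h (j=4): Q = (32.1/10)·9.2 + (19.2/10)·12.8 = 54.1 m³/s.

Q ≈ 54.1 m³/s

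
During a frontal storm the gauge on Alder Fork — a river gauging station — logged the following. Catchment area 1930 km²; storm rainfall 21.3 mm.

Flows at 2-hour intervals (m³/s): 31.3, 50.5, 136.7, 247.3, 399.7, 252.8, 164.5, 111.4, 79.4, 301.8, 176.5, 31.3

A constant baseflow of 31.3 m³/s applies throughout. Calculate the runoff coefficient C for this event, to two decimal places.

C ≈ 0.28

ΣQ_DR = 1608 m³/s; V = ΣQ_DR·Δt = 1.157 × 10^7 m³.
Runoff depth d = V / A = 5.997 mm.
C = d / P = 5.997 / 21.3 = 0.28.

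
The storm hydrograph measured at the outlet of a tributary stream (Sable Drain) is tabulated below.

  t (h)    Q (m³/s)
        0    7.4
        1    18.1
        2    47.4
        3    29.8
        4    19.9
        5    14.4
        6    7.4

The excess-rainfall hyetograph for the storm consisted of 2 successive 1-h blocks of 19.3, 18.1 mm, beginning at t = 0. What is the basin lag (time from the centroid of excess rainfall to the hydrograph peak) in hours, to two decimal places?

t_L ≈ 1.02 h

Centroid of excess rainfall: t_c = Σ P_i·t̄_i / ΣP_i = 0.9840 h (block centres at 0.5, 1.5 h).
Hydrograph peak occurs at t = 2 h, so basin lag t_L = 2 − 0.9840 = 1.02 h.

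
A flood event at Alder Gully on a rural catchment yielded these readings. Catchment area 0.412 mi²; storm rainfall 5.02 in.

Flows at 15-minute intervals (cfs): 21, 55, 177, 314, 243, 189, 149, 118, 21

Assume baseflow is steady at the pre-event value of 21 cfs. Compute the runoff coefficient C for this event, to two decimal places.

C ≈ 0.21

ΣQ_DR = 1098 cfs; V = ΣQ_DR·Δt = 9.882 × 10^5 ft³.
Runoff depth d = V / A = 1.032 in.
C = d / P = 1.032 / 5.02 = 0.21.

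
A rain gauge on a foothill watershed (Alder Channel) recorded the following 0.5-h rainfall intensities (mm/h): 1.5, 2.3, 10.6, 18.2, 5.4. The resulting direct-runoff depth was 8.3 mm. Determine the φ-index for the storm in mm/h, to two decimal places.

Only the 2 blocks with intensity above φ contribute runoff: 10.6, 18.2 mm/h.
Σ(I−φ)·Δt = d  ⇒  (10.6+18.2 − 2φ)·0.5 = 8.3
φ = (28.80 − 8.3/0.5) / 2 = 6.10 mm/h.

φ ≈ 6.10 mm/h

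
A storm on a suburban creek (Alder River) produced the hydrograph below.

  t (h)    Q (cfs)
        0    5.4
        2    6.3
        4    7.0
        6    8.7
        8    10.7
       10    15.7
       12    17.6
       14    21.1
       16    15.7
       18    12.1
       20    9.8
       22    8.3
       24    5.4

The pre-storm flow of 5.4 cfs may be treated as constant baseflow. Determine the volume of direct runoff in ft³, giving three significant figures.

V ≈ 5.30 × 10^5 ft³

Direct-runoff ordinates (Q − Q_b): 0.0, 0.9, 1.6, 3.3, 5.3, 10.3, 12.2, 15.7, 10.3, 6.7, 4.4, 2.9, 0.0 cfs.
ΣQ_DR = 73.60 cfs.
With Δt = 2 h = 7200 s, V = ΣQ_DR · Δt = 73.60 × 7200 = 5.30 × 10^5 ft³.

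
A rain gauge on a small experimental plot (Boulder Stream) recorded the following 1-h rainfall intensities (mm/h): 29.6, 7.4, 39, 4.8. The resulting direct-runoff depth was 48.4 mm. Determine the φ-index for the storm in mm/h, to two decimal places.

Only the 2 blocks with intensity above φ contribute runoff: 29.6, 39 mm/h.
Σ(I−φ)·Δt = d  ⇒  (29.6+39 − 2φ)·1 = 48.4
φ = (68.60 − 48.4/1) / 2 = 10.10 mm/h.

φ ≈ 10.10 mm/h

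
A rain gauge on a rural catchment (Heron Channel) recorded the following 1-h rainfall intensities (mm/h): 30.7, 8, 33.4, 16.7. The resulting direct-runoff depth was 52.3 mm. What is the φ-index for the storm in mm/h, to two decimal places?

φ ≈ 9.50 mm/h

Only the 3 blocks with intensity above φ contribute runoff: 30.7, 33.4, 16.7 mm/h.
Σ(I−φ)·Δt = d  ⇒  (30.7+33.4+16.7 − 3φ)·1 = 52.3
φ = (80.80 − 52.3/1) / 3 = 9.50 mm/h.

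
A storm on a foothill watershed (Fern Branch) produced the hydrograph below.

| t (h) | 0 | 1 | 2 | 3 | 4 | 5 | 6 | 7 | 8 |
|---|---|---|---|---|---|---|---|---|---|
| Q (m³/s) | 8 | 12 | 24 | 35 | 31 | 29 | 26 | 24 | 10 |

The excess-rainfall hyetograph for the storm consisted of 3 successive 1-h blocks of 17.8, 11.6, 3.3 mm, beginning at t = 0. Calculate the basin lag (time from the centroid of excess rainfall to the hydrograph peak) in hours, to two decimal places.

Centroid of excess rainfall: t_c = Σ P_i·t̄_i / ΣP_i = 1.0566 h (block centres at 0.5, 1.5, 2.5 h).
Hydrograph peak occurs at t = 3 h, so basin lag t_L = 3 − 1.0566 = 1.94 h.

t_L ≈ 1.94 h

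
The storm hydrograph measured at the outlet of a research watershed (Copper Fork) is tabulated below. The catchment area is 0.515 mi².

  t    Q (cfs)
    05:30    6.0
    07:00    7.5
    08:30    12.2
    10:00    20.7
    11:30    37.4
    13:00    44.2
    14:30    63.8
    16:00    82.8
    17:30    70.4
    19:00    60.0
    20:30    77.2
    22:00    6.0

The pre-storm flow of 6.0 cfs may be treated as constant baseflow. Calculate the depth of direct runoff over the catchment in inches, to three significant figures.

Direct runoff: 0.0, 1.5, 6.2, 14.7, 31.4, 38.2, 57.8, 76.8, 64.4, 54.0, 71.2, 0.0 cfs; ΣQ_DR = 416.2 cfs.
V = ΣQ_DR · Δt = 416.2 × 5400 s = 2.247 × 10^6 ft³.
Over A = 0.515 mi², depth = V / A = 1.88 in.

d ≈ 1.88 in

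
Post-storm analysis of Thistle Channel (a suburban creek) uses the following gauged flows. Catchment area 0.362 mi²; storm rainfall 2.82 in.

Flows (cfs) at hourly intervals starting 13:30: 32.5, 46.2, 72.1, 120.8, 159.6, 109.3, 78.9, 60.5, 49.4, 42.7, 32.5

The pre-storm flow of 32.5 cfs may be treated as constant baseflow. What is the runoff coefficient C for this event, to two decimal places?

C ≈ 0.68

ΣQ_DR = 447.0 cfs; V = ΣQ_DR·Δt = 1.609 × 10^6 ft³.
Runoff depth d = V / A = 1.913 in.
C = d / P = 1.913 / 2.82 = 0.68.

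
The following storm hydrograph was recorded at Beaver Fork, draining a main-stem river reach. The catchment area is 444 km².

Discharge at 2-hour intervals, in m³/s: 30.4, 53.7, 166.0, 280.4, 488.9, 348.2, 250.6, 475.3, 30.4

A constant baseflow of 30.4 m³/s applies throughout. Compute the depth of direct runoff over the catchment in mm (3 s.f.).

d ≈ 30.0 mm

Direct runoff: 0.0, 23.3, 135.6, 250.0, 458.5, 317.8, 220.2, 444.9, 0.0 m³/s; ΣQ_DR = 1850 m³/s.
V = ΣQ_DR · Δt = 1850 × 7200 s = 1.332 × 10^7 m³.
Over A = 444 km², depth = V / A = 30.0 mm.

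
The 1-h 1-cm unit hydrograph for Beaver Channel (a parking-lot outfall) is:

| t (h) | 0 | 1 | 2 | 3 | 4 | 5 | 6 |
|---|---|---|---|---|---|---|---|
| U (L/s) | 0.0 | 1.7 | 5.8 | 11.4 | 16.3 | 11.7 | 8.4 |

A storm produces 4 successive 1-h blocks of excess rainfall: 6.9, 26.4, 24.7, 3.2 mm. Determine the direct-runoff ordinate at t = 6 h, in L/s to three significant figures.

Q ≈ 80.6 L/s

By discrete convolution, Q_j = Σ (P_i / 10 mm) · U_{j−i}.
At t = 6 h (j=6): Q = (6.9/10)·8.4 + (26.4/10)·11.7 + (24.7/10)·16.3 + (3.2/10)·11.4 = 80.6 L/s.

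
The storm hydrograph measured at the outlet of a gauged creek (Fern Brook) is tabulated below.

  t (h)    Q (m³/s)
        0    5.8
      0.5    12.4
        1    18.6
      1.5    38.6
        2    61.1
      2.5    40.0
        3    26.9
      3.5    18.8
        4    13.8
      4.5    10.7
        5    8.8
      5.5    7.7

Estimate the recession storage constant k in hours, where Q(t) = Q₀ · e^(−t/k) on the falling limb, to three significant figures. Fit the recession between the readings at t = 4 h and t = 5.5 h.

On the falling limb, Q drops from 13.8 to 7.7 m³/s between t = 4 h and t = 5.5 h (Δt = 1.5 h).
k = −Δt / ln(Q₂/Q₁) = −1.5 / ln(7.7/13.8) = 2.57 h.

k ≈ 2.57 h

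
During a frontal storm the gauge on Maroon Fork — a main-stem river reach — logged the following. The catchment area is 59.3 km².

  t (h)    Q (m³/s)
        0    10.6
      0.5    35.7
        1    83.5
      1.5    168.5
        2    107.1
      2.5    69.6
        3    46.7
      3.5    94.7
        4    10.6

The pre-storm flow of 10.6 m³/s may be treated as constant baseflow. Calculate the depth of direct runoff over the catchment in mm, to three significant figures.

Direct runoff: 0.0, 25.1, 72.9, 157.9, 96.5, 59.0, 36.1, 84.1, 0.0 m³/s; ΣQ_DR = 531.6 m³/s.
V = ΣQ_DR · Δt = 531.6 × 1800 s = 9.569 × 10^5 m³.
Over A = 59.3 km², depth = V / A = 16.1 mm.

d ≈ 16.1 mm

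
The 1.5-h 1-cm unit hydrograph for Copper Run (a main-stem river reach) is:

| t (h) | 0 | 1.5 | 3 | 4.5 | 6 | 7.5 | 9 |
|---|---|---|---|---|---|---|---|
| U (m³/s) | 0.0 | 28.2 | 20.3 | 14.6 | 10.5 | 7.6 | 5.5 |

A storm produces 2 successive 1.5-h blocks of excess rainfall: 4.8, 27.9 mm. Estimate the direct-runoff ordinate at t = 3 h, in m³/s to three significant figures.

By discrete convolution, Q_j = Σ (P_i / 10 mm) · U_{j−i}.
At t = 3 h (j=2): Q = (4.8/10)·20.3 + (27.9/10)·28.2 = 88.4 m³/s.

Q ≈ 88.4 m³/s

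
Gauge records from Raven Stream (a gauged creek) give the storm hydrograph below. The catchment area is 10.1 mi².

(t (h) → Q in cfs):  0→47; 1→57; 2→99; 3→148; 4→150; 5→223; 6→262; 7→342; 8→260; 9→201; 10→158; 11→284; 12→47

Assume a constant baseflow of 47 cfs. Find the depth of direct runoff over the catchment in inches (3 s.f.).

Direct runoff: 0.0, 10.0, 52.0, 101.0, 103.0, 176.0, 215.0, 295.0, 213.0, 154.0, 111.0, 237.0, 0.0 cfs; ΣQ_DR = 1667 cfs.
V = ΣQ_DR · Δt = 1667 × 3600 s = 6.001 × 10^6 ft³.
Over A = 10.1 mi², depth = V / A = 0.256 in.

d ≈ 0.256 in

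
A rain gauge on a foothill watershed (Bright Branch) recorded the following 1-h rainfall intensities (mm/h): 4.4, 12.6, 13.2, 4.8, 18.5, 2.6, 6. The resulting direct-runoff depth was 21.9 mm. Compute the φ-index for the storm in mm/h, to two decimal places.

Only the 3 blocks with intensity above φ contribute runoff: 12.6, 13.2, 18.5 mm/h.
Σ(I−φ)·Δt = d  ⇒  (12.6+13.2+18.5 − 3φ)·1 = 21.9
φ = (44.30 − 21.9/1) / 3 = 7.47 mm/h.

φ ≈ 7.47 mm/h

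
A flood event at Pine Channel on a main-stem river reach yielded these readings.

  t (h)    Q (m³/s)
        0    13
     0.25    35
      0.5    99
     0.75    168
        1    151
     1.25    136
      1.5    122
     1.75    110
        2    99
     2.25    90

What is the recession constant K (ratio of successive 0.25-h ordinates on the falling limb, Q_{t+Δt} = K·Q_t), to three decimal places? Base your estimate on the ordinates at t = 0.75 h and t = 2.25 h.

K ≈ 0.901

Using the recession-limb readings at t = 0.75 h and t = 2.25 h: Q falls from 168 to 90 m³/s over 6 intervals.
K = (Q₂/Q₁)^(1/6) = (90/168)^(1/6) = 0.901.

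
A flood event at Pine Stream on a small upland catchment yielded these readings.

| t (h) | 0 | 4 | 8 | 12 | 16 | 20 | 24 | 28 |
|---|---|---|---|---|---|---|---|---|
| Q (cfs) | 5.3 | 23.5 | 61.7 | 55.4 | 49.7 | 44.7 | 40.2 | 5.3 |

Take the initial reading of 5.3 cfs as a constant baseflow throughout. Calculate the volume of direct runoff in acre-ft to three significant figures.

Direct-runoff ordinates (Q − Q_b): 0.0, 18.2, 56.4, 50.1, 44.4, 39.4, 34.9, 0.0 cfs.
ΣQ_DR = 243.4 cfs.
With Δt = 4 h = 14400 s, V = ΣQ_DR · Δt = 243.4 × 14400 = 3.50 × 10^6 ft³ = 80.5 acre-ft.

V ≈ 80.5 acre-ft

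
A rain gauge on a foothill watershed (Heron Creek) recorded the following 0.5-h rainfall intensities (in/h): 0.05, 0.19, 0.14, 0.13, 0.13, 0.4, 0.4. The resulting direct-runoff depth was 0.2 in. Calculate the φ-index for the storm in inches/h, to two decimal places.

φ ≈ 0.20 in/h

Only the 2 blocks with intensity above φ contribute runoff: 0.4, 0.4 in/h.
Σ(I−φ)·Δt = d  ⇒  (0.4+0.4 − 2φ)·0.5 = 0.2
φ = (0.8000 − 0.2/0.5) / 2 = 0.20 in/h.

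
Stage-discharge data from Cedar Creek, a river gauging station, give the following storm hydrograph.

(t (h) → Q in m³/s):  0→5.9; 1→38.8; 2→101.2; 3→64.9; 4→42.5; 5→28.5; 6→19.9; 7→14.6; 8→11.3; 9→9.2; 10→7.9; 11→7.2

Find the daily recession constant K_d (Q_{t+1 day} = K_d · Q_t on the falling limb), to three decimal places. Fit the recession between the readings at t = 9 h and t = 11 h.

Between t = 9 h and t = 11 h the flow falls from 9.2 to 7.2 m³/s over 2×1 h = 2 h.
Per-interval ratio K = (7.2/9.2)^(1/2) = 0.8847; K_d = K^(24/1) = 0.053.

K_d ≈ 0.053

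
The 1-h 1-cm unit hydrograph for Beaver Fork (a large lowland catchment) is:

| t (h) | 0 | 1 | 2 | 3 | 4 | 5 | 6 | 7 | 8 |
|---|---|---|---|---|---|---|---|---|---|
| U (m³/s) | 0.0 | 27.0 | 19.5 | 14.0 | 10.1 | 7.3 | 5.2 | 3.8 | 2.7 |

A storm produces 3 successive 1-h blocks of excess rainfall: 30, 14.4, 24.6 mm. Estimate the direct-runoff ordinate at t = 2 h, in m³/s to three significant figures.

By discrete convolution, Q_j = Σ (P_i / 10 mm) · U_{j−i}.
At t = 2 h (j=2): Q = (30/10)·19.5 + (14.4/10)·27.0 + (24.6/10)·0.0 = 97.4 m³/s.

Q ≈ 97.4 m³/s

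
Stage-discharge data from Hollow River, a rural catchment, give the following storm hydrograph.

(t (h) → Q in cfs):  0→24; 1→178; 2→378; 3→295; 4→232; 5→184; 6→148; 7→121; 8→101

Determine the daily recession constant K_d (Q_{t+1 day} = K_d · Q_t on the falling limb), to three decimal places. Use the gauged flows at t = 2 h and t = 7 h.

Between t = 2 h and t = 7 h the flow falls from 378 to 121 cfs over 5×1 h = 5 h.
Per-interval ratio K = (121/378)^(1/5) = 0.7963; K_d = K^(24/1) = 0.004.

K_d ≈ 0.004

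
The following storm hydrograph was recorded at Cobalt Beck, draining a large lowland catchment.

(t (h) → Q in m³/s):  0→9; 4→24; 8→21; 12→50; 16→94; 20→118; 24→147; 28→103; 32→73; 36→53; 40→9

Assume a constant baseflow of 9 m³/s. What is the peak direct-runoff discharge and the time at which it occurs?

Q_p = 138.0 m³/s at t = 24 h

Subtracting baseflow gives direct-runoff ordinates: 0.0, 15.0, 12.0, 41.0, 85.0, 109.0, 138.0, 94.0, 64.0, 44.0, 0.0 m³/s.
The maximum is 138.0 m³/s, occurring at the reading for t = 24 h.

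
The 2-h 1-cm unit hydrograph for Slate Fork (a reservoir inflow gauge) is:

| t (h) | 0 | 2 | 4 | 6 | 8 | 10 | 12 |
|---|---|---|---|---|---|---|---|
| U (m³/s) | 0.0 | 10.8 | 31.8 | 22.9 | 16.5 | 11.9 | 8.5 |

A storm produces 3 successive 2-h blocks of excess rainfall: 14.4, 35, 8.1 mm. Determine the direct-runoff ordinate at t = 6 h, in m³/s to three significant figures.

By discrete convolution, Q_j = Σ (P_i / 10 mm) · U_{j−i}.
At t = 6 h (j=3): Q = (14.4/10)·22.9 + (35/10)·31.8 + (8.1/10)·10.8 = 153 m³/s.

Q ≈ 153 m³/s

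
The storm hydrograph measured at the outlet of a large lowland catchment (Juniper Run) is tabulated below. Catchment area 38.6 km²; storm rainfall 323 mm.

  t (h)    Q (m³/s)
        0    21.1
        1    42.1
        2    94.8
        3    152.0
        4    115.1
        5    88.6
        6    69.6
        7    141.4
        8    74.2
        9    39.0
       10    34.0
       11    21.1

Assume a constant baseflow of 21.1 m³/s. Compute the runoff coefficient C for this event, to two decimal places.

ΣQ_DR = 639.8 m³/s; V = ΣQ_DR·Δt = 2.303 × 10^6 m³.
Runoff depth d = V / A = 59.67 mm.
C = d / P = 59.67 / 323 = 0.18.

C ≈ 0.18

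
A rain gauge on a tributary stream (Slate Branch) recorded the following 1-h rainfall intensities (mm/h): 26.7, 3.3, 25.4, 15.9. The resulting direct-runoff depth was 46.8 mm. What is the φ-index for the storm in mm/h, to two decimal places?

Only the 3 blocks with intensity above φ contribute runoff: 26.7, 25.4, 15.9 mm/h.
Σ(I−φ)·Δt = d  ⇒  (26.7+25.4+15.9 − 3φ)·1 = 46.8
φ = (68.00 − 46.8/1) / 3 = 7.07 mm/h.

φ ≈ 7.07 mm/h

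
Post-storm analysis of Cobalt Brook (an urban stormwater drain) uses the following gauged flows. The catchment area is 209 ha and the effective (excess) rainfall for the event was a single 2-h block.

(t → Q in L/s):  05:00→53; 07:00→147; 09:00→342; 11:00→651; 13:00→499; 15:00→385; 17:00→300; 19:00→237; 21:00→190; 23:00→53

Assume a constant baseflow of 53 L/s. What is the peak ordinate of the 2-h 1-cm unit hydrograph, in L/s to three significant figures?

Direct runoff: 0.0, 94.0, 289.0, 598.0, 446.0, 332.0, 247.0, 184.0, 137.0, 0.0 L/s; ΣQ_DR = 2327 L/s, peak = 598.0 L/s.
Runoff depth d = ΣQ_DR·Δt / A = 2327 × 7200 / (209 ha) = 8.016 mm.
The 1-cm UH is the DRH scaled by (10 mm)/d, so U_p = 598.0 × 10/8.016 = 746 L/s.

U_p ≈ 746 L/s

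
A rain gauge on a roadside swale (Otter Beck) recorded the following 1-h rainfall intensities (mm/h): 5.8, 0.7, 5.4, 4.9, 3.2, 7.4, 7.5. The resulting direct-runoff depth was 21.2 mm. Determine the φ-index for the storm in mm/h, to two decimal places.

Only the 6 blocks with intensity above φ contribute runoff: 5.8, 5.4, 4.9, 3.2, 7.4, 7.5 mm/h.
Σ(I−φ)·Δt = d  ⇒  (5.8+5.4+4.9+3.2+7.4+7.5 − 6φ)·1 = 21.2
φ = (34.20 − 21.2/1) / 6 = 2.17 mm/h.

φ ≈ 2.17 mm/h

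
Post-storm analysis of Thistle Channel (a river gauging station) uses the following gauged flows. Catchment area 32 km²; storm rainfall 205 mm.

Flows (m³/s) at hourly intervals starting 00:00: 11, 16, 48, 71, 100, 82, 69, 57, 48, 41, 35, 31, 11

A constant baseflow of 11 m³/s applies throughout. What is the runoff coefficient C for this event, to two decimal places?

C ≈ 0.26

ΣQ_DR = 477.0 m³/s; V = ΣQ_DR·Δt = 1.717 × 10^6 m³.
Runoff depth d = V / A = 53.66 mm.
C = d / P = 53.66 / 205 = 0.26.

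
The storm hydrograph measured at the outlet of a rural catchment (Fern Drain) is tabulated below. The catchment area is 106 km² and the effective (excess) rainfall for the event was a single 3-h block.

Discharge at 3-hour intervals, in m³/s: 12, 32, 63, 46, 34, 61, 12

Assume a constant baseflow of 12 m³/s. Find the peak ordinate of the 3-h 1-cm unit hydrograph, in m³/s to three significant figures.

U_p ≈ 28.4 m³/s

Direct runoff: 0.0, 20.0, 51.0, 34.0, 22.0, 49.0, 0.0 m³/s; ΣQ_DR = 176.0 m³/s, peak = 51.0 m³/s.
Runoff depth d = ΣQ_DR·Δt / A = 176.0 × 10800 / (106 km²) = 17.93 mm.
The 1-cm UH is the DRH scaled by (10 mm)/d, so U_p = 51.0 × 10/17.93 = 28.4 m³/s.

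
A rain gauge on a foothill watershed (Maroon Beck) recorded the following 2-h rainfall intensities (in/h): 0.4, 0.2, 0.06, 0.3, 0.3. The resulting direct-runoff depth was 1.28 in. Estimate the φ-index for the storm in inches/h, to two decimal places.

Only the 4 blocks with intensity above φ contribute runoff: 0.4, 0.2, 0.3, 0.3 in/h.
Σ(I−φ)·Δt = d  ⇒  (0.4+0.2+0.3+0.3 − 4φ)·2 = 1.28
φ = (1.200 − 1.28/2) / 4 = 0.14 in/h.

φ ≈ 0.14 in/h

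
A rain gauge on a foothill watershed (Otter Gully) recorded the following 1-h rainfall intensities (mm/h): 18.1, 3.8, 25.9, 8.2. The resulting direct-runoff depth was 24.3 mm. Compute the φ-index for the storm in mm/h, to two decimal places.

Only the 2 blocks with intensity above φ contribute runoff: 18.1, 25.9 mm/h.
Σ(I−φ)·Δt = d  ⇒  (18.1+25.9 − 2φ)·1 = 24.3
φ = (44.00 − 24.3/1) / 2 = 9.85 mm/h.

φ ≈ 9.85 mm/h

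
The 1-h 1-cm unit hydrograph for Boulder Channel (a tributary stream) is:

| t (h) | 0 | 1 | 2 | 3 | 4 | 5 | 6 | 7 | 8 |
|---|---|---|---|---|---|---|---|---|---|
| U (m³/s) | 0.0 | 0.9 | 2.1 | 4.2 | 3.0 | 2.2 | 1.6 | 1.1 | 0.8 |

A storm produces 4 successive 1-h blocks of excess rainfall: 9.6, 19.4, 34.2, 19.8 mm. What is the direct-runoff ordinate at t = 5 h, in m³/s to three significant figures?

By discrete convolution, Q_j = Σ (P_i / 10 mm) · U_{j−i}.
At t = 5 h (j=5): Q = (9.6/10)·2.2 + (19.4/10)·3.0 + (34.2/10)·4.2 + (19.8/10)·2.1 = 26.5 m³/s.

Q ≈ 26.5 m³/s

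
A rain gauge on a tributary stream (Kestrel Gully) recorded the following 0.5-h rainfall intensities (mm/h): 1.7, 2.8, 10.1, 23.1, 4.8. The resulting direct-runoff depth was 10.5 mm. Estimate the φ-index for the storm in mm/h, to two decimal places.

Only the 2 blocks with intensity above φ contribute runoff: 10.1, 23.1 mm/h.
Σ(I−φ)·Δt = d  ⇒  (10.1+23.1 − 2φ)·0.5 = 10.5
φ = (33.20 − 10.5/0.5) / 2 = 6.10 mm/h.

φ ≈ 6.10 mm/h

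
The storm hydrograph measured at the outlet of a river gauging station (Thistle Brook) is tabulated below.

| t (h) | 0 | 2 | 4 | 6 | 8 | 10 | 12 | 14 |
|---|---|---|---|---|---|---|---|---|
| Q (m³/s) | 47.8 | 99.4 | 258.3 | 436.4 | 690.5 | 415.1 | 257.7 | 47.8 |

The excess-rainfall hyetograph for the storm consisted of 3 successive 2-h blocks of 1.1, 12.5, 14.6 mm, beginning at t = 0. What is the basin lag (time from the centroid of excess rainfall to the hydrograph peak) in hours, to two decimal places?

t_L ≈ 4.04 h

Centroid of excess rainfall: t_c = Σ P_i·t̄_i / ΣP_i = 3.9574 h (block centres at 1, 3, 5 h).
Hydrograph peak occurs at t = 8 h, so basin lag t_L = 8 − 3.9574 = 4.04 h.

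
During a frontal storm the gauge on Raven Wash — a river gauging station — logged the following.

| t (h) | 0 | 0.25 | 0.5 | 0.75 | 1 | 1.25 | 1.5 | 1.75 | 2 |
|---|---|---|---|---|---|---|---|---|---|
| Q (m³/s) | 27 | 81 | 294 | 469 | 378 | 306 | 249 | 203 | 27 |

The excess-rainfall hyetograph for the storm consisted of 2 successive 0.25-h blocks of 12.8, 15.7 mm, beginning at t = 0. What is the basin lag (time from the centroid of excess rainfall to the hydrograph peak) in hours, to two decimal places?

Centroid of excess rainfall: t_c = Σ P_i·t̄_i / ΣP_i = 0.2627 h (block centres at 0.125, 0.375 h).
Hydrograph peak occurs at t = 0.75 h, so basin lag t_L = 0.75 − 0.2627 = 0.49 h.

t_L ≈ 0.49 h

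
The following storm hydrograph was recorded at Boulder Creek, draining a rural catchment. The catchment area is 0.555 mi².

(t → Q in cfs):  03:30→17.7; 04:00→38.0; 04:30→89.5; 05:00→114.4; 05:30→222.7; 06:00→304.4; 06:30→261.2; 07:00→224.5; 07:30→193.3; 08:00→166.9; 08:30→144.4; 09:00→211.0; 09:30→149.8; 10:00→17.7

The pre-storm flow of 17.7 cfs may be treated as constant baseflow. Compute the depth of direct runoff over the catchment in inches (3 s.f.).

Direct runoff: 0.0, 20.3, 71.8, 96.7, 205.0, 286.7, 243.5, 206.8, 175.6, 149.2, 126.7, 193.3, 132.1, 0.0 cfs; ΣQ_DR = 1908 cfs.
V = ΣQ_DR · Δt = 1908 × 1800 s = 3.434 × 10^6 ft³.
Over A = 0.555 mi², depth = V / A = 2.66 in.

d ≈ 2.66 in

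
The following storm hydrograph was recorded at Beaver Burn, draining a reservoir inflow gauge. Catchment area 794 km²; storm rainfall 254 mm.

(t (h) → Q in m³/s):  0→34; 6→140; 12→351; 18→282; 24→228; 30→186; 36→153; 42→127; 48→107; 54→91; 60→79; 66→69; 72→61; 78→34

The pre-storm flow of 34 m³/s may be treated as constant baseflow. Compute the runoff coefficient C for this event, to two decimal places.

ΣQ_DR = 1466 m³/s; V = ΣQ_DR·Δt = 3.167 × 10^7 m³.
Runoff depth d = V / A = 39.88 mm.
C = d / P = 39.88 / 254 = 0.16.

C ≈ 0.16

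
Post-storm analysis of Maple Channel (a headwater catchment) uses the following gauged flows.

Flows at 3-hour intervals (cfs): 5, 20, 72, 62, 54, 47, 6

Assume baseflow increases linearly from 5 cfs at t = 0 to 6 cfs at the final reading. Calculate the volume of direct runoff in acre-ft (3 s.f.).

V ≈ 56.4 acre-ft

Direct-runoff ordinates (Q − Q_b): 0.00, 14.83, 66.67, 56.50, 48.33, 41.17, 0.00 cfs.
ΣQ_DR = 227.5 cfs.
With Δt = 3 h = 10800 s, V = ΣQ_DR · Δt = 227.5 × 10800 = 2.46 × 10^6 ft³ = 56.4 acre-ft.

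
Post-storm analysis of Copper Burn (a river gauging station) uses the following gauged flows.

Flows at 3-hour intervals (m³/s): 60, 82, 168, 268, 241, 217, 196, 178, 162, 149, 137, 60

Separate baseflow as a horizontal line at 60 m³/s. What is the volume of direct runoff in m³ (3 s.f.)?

V ≈ 1.29 × 10^7 m³

Direct-runoff ordinates (Q − Q_b): 0.0, 22.0, 108.0, 208.0, 181.0, 157.0, 136.0, 118.0, 102.0, 89.0, 77.0, 0.0 m³/s.
ΣQ_DR = 1198 m³/s.
With Δt = 3 h = 10800 s, V = ΣQ_DR · Δt = 1198 × 10800 = 1.29 × 10^7 m³.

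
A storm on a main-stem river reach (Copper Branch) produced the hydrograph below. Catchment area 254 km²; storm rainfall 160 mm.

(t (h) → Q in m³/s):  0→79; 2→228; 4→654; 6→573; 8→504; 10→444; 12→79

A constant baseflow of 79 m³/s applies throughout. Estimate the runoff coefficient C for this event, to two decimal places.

C ≈ 0.36

ΣQ_DR = 2008 m³/s; V = ΣQ_DR·Δt = 1.446 × 10^7 m³.
Runoff depth d = V / A = 56.92 mm.
C = d / P = 56.92 / 160 = 0.36.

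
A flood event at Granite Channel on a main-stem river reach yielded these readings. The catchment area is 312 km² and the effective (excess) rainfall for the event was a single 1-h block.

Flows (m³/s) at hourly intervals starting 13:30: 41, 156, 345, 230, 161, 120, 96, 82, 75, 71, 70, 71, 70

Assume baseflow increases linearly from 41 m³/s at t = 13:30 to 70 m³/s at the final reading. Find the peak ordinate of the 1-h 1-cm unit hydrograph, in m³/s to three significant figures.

U_p ≈ 299 m³/s

Direct runoff: 0.00, 112.58, 299.17, 181.75, 110.33, 66.92, 40.50, 24.08, 14.67, 8.25, 4.83, 3.42, 0.00 m³/s; ΣQ_DR = 866.5 m³/s, peak = 299.17 m³/s.
Runoff depth d = ΣQ_DR·Δt / A = 866.5 × 3600 / (312 km²) = 9.998 mm.
The 1-cm UH is the DRH scaled by (10 mm)/d, so U_p = 299.17 × 10/9.998 = 299 m³/s.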